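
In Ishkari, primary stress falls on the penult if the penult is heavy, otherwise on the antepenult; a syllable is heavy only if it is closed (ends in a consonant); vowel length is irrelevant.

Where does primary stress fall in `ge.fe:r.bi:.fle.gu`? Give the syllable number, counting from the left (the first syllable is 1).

3

Weights: 3 bi: L, 4 fle L, 5 gu L.
The penult (syllable 4, fle) is light, so stress falls on the antepenult (syllable 3, bi:).
Primary stress: syllable 3 → ge.fe:r.ˈbi:.fle.gu.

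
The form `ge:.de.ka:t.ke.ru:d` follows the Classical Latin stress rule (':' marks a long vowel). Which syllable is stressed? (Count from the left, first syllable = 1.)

3

Classical Latin: stress the penult if heavy (long vowel or closed), else the antepenult.
Weights: 3 ka:t H, 4 ke L, 5 ru:d H.
The penult (syllable 4, ke) is light, so stress falls on the antepenult (syllable 3, ka:t).
Stress on syllable 3: ge:.de.ˈka:t.ke.ru:d.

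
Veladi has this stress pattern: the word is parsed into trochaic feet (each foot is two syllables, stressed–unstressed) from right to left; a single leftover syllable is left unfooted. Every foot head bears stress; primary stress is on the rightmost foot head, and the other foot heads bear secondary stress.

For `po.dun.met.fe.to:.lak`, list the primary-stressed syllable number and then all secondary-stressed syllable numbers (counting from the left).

primary 5, secondary 1, 3

Parse right to left into trochaic (ˈσσ) feet: (ˈpo.dun) (ˈmet.fe) (ˈto:.lak).
Foot heads (stressed positions): 1, 3, 5.
End Rule Rightmost: primary stress on the rightmost head = syllable 5.
Secondary stress on 1, 3: ˌpo.dun.ˌmet.fe.ˈto:.lak.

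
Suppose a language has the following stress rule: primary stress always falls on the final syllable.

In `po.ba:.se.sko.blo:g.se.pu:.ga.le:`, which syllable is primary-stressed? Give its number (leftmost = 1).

9

The word has 9 syllables; the final syllable is syllable 9 (le:).
Primary stress: syllable 9 → po.ba:.se.sko.blo:g.se.pu:.ga.ˈle:.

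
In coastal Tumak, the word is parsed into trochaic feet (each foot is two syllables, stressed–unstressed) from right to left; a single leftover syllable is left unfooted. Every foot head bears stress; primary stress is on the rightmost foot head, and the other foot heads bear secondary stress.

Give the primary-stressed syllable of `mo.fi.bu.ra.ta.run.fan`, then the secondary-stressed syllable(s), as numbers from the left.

primary 6, secondary 2, 4

Parse right to left into trochaic (ˈσσ) feet: mo (ˈfi.bu) (ˈra.ta) (ˈrun.fan). Syllable 1 is left unfooted.
Foot heads (stressed positions): 2, 4, 6.
End Rule Rightmost: primary stress on the rightmost head = syllable 6.
Secondary stress on 2, 4: mo.ˌfi.bu.ˌra.ta.ˈrun.fan.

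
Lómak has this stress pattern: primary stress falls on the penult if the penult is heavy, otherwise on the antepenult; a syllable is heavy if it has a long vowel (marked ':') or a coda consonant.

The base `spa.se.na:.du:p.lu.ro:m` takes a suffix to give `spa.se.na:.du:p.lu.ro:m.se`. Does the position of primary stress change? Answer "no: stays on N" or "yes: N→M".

yes: 4→6

Base `spa.se.na:.du:p.lu.ro:m` (6 syllables):
  Weights: 4 du:p H, 5 lu L, 6 ro:m H.
  The penult (syllable 5, lu) is light, so stress falls on the antepenult (syllable 4, du:p).
  → primary stress on syllable 4.
Suffixed `spa.se.na:.du:p.lu.ro:m.se` (7 syllables):
  Weights: 5 lu L, 6 ro:m H, 7 se L.
  The penult (syllable 6, ro:m) is heavy, so it takes stress.
  → primary stress on syllable 6.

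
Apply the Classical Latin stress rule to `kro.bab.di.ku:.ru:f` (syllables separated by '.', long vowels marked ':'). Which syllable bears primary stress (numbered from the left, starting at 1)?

4

Classical Latin: stress the penult if heavy (long vowel or closed), else the antepenult.
Weights: 3 di L, 4 ku: H, 5 ru:f H.
The penult (syllable 4, ku:) is heavy, so it takes stress.
Stress on syllable 4: kro.bab.di.ˈku:.ru:f.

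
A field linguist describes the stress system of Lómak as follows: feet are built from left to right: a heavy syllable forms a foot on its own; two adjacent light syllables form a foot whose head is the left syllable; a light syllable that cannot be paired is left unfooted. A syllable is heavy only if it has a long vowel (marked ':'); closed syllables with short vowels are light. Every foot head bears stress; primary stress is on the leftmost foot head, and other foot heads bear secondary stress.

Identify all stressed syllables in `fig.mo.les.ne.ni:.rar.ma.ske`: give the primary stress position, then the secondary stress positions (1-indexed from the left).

primary 1, secondary 3, 5, 6

Weights: 1 fig L, 2 mo L, 3 les L, 4 ne L, 5 ni: H, 6 rar L, 7 ma L, 8 ske L.
Parse left to right (heavy = foot alone; LL = one foot; stranded L unfooted): (ˈfig.mo) (ˈles.ne) (ˈni:) (ˈrar.ma) ske.
Foot heads: 1, 3, 5, 6.
Primary stress on the leftmost head = syllable 1.
Secondary stress on 3, 5, 6: ˈfig.mo.ˌles.ne.ˌni:.ˌrar.ma.ske.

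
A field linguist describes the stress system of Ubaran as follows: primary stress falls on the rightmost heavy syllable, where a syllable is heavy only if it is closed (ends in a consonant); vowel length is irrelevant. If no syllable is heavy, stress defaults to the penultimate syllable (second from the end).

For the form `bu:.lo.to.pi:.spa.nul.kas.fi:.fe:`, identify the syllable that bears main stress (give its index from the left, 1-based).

7

Weights: 1 bu: L, 2 lo L, 3 to L, 4 pi: L, 5 spa L, 6 nul H, 7 kas H, 8 fi: L, 9 fe: L.
Heavy syllables in the domain: 6, 7. The rightmost is syllable 7 (kas).
Primary stress: syllable 7 → bu:.lo.to.pi:.spa.nul.ˈkas.fi:.fe:.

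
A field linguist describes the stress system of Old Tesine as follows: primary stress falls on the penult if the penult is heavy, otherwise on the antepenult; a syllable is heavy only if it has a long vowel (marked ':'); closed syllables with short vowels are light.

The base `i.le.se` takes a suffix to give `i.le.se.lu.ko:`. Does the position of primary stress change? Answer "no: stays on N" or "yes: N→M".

yes: 1→3

Base `i.le.se` (3 syllables):
  Weights: 1 i L, 2 le L, 3 se L.
  The penult (syllable 2, le) is light, so stress falls on the antepenult (syllable 1, i).
  → primary stress on syllable 1.
Suffixed `i.le.se.lu.ko:` (5 syllables):
  Weights: 3 se L, 4 lu L, 5 ko: H.
  The penult (syllable 4, lu) is light, so stress falls on the antepenult (syllable 3, se).
  → primary stress on syllable 3.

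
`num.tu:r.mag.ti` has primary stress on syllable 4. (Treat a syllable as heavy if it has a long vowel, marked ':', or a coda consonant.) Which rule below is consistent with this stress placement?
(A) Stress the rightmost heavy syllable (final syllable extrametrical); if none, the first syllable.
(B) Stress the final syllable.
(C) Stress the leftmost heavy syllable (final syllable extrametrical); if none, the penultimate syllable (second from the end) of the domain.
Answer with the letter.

Rule A → syllable 3 (observed: 4).
Rule B → syllable 4 ✓.
Rule C → syllable 1 (observed: 4).

B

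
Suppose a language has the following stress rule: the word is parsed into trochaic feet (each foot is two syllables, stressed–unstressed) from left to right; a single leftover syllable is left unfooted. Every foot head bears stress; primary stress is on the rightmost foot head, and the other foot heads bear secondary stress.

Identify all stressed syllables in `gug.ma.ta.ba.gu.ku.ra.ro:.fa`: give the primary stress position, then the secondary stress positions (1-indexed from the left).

Parse left to right into trochaic (ˈσσ) feet: (ˈgug.ma) (ˈta.ba) (ˈgu.ku) (ˈra.ro:) fa. Syllable 9 is left unfooted.
Foot heads (stressed positions): 1, 3, 5, 7.
End Rule Rightmost: primary stress on the rightmost head = syllable 7.
Secondary stress on 1, 3, 5: ˌgug.ma.ˌta.ba.ˌgu.ku.ˈra.ro:.fa.

primary 7, secondary 1, 3, 5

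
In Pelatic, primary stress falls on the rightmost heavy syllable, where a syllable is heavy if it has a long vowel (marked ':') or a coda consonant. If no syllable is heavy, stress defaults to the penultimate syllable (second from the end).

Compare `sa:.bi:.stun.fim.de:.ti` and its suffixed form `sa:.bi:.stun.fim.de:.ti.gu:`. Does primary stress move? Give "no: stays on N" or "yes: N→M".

Base `sa:.bi:.stun.fim.de:.ti` (6 syllables):
  Weights: 1 sa: H, 2 bi: H, 3 stun H, 4 fim H, 5 de: H, 6 ti L.
  Heavy syllables in the domain: 1, 2, 3, 4, 5. The rightmost is syllable 5 (de:).
  → primary stress on syllable 5.
Suffixed `sa:.bi:.stun.fim.de:.ti.gu:` (7 syllables):
  Weights: 1 sa: H, 2 bi: H, 3 stun H, 4 fim H, 5 de: H, 6 ti L, 7 gu: H.
  Heavy syllables in the domain: 1, 2, 3, 4, 5, 7. The rightmost is syllable 7 (gu:).
  → primary stress on syllable 7.

yes: 5→7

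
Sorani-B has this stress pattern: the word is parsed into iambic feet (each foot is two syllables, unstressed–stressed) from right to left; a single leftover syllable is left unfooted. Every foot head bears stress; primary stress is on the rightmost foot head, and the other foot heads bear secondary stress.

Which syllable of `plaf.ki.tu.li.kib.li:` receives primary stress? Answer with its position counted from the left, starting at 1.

Parse right to left into iambic (σˈσ) feet: (plaf.ˈki) (tu.ˈli) (kib.ˈli:).
Foot heads (stressed positions): 2, 4, 6.
End Rule Rightmost: primary stress on the rightmost head = syllable 6.
Primary stress: syllable 6 → plaf.ki.tu.li.kib.ˈli:.

6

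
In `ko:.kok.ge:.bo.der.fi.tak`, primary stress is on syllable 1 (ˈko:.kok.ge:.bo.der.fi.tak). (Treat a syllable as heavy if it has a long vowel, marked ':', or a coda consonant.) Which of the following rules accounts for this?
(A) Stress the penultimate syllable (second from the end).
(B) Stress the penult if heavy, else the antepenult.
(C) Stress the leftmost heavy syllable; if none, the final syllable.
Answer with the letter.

Rule A → syllable 6 (observed: 1).
Rule B → syllable 5 (observed: 1).
Rule C → syllable 1 ✓.

C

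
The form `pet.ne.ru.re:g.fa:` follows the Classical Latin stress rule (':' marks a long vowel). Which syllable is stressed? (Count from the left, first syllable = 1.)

4

Classical Latin: stress the penult if heavy (long vowel or closed), else the antepenult.
Weights: 3 ru L, 4 re:g H, 5 fa: H.
The penult (syllable 4, re:g) is heavy, so it takes stress.
Stress on syllable 4: pet.ne.ru.ˈre:g.fa:.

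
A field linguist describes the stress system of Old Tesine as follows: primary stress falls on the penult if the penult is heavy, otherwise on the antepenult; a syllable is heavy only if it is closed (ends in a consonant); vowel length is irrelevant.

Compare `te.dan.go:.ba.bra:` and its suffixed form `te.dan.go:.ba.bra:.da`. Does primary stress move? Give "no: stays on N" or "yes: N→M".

yes: 3→4

Base `te.dan.go:.ba.bra:` (5 syllables):
  Weights: 3 go: L, 4 ba L, 5 bra: L.
  The penult (syllable 4, ba) is light, so stress falls on the antepenult (syllable 3, go:).
  → primary stress on syllable 3.
Suffixed `te.dan.go:.ba.bra:.da` (6 syllables):
  Weights: 4 ba L, 5 bra: L, 6 da L.
  The penult (syllable 5, bra:) is light, so stress falls on the antepenult (syllable 4, ba).
  → primary stress on syllable 4.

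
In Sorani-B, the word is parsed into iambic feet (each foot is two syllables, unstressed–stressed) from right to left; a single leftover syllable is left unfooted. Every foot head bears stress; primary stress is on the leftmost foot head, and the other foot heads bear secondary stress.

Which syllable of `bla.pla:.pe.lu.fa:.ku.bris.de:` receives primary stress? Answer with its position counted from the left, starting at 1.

2

Parse right to left into iambic (σˈσ) feet: (bla.ˈpla:) (pe.ˈlu) (fa:.ˈku) (bris.ˈde:).
Foot heads (stressed positions): 2, 4, 6, 8.
End Rule Leftmost: primary stress on the leftmost head = syllable 2.
Primary stress: syllable 2 → bla.ˈpla:.pe.lu.fa:.ku.bris.de:.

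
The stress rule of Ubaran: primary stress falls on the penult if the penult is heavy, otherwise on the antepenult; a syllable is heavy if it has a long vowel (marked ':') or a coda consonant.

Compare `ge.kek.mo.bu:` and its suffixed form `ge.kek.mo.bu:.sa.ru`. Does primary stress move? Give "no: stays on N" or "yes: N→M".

Base `ge.kek.mo.bu:` (4 syllables):
  Weights: 2 kek H, 3 mo L, 4 bu: H.
  The penult (syllable 3, mo) is light, so stress falls on the antepenult (syllable 2, kek).
  → primary stress on syllable 2.
Suffixed `ge.kek.mo.bu:.sa.ru` (6 syllables):
  Weights: 4 bu: H, 5 sa L, 6 ru L.
  The penult (syllable 5, sa) is light, so stress falls on the antepenult (syllable 4, bu:).
  → primary stress on syllable 4.

yes: 2→4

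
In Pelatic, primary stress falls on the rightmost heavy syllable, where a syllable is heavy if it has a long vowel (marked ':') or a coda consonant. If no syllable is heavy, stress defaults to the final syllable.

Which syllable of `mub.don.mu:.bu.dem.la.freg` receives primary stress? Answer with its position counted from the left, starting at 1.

7

Weights: 1 mub H, 2 don H, 3 mu: H, 4 bu L, 5 dem H, 6 la L, 7 freg H.
Heavy syllables in the domain: 1, 2, 3, 5, 7. The rightmost is syllable 7 (freg).
Primary stress: syllable 7 → mub.don.mu:.bu.dem.la.ˈfreg.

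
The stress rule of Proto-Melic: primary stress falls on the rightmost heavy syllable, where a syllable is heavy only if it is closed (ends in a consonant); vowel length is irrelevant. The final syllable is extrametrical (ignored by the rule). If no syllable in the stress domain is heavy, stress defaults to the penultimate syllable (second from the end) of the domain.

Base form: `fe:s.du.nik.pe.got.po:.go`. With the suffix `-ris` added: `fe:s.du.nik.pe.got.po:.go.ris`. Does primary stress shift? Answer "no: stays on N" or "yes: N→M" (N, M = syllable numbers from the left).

Base `fe:s.du.nik.pe.got.po:.go` (7 syllables):
  The final syllable (7, go) is extrametrical; the stress domain is syllables 1–6.
  Weights: 1 fe:s H, 2 du L, 3 nik H, 4 pe L, 5 got H, 6 po: L.
  Heavy syllables in the domain: 1, 3, 5. The rightmost is syllable 5 (got).
  → primary stress on syllable 5.
Suffixed `fe:s.du.nik.pe.got.po:.go.ris` (8 syllables):
  The final syllable (8, ris) is extrametrical; the stress domain is syllables 1–7.
  Weights: 1 fe:s H, 2 du L, 3 nik H, 4 pe L, 5 got H, 6 po: L, 7 go L.
  Heavy syllables in the domain: 1, 3, 5. The rightmost is syllable 5 (got).
  → primary stress on syllable 5.

no: stays on 5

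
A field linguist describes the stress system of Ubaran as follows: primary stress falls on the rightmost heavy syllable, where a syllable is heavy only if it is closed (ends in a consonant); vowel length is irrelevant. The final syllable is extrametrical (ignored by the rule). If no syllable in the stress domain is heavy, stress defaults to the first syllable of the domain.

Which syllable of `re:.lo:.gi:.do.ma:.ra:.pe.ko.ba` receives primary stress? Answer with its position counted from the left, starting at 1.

The final syllable (9, ba) is extrametrical; the stress domain is syllables 1–8.
Weights: 1 re: L, 2 lo: L, 3 gi: L, 4 do L, 5 ma: L, 6 ra: L, 7 pe L, 8 ko L.
No heavy syllable in the domain; default to the first syllable of the domain = syllable 1.
Primary stress: syllable 1 → ˈre:.lo:.gi:.do.ma:.ra:.pe.ko.ba.

1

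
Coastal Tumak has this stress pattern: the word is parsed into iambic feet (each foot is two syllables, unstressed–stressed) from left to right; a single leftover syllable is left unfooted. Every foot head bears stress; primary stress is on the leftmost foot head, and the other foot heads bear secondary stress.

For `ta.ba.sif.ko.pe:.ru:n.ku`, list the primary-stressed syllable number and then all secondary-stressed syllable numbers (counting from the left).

Parse left to right into iambic (σˈσ) feet: (ta.ˈba) (sif.ˈko) (pe:.ˈru:n) ku. Syllable 7 is left unfooted.
Foot heads (stressed positions): 2, 4, 6.
End Rule Leftmost: primary stress on the leftmost head = syllable 2.
Secondary stress on 4, 6: ta.ˈba.sif.ˌko.pe:.ˌru:n.ku.

primary 2, secondary 4, 6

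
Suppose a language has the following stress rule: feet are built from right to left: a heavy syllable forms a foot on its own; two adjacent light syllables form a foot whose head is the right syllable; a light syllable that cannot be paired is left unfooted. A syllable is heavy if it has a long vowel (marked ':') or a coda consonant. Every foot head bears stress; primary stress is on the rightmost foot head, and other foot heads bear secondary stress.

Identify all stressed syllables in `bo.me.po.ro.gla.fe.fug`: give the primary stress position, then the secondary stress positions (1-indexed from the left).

Weights: 1 bo L, 2 me L, 3 po L, 4 ro L, 5 gla L, 6 fe L, 7 fug H.
Parse right to left (heavy = foot alone; LL = one foot; stranded L unfooted): (bo.ˈme) (po.ˈro) (gla.ˈfe) (ˈfug).
Foot heads: 2, 4, 6, 7.
Primary stress on the rightmost head = syllable 7.
Secondary stress on 2, 4, 6: bo.ˌme.po.ˌro.gla.ˌfe.ˈfug.

primary 7, secondary 2, 4, 6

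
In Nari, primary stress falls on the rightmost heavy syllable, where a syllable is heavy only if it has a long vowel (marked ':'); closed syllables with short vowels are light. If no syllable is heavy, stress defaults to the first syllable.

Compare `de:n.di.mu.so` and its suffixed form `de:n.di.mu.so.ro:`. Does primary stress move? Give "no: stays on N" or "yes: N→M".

yes: 1→5

Base `de:n.di.mu.so` (4 syllables):
  Weights: 1 de:n H, 2 di L, 3 mu L, 4 so L.
  Heavy syllables in the domain: 1. The rightmost is syllable 1 (de:n).
  → primary stress on syllable 1.
Suffixed `de:n.di.mu.so.ro:` (5 syllables):
  Weights: 1 de:n H, 2 di L, 3 mu L, 4 so L, 5 ro: H.
  Heavy syllables in the domain: 1, 5. The rightmost is syllable 5 (ro:).
  → primary stress on syllable 5.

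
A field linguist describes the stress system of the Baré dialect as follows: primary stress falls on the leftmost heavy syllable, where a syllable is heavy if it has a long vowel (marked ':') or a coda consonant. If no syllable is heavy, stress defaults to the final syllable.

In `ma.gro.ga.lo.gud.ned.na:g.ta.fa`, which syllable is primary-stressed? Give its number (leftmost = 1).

5

Weights: 1 ma L, 2 gro L, 3 ga L, 4 lo L, 5 gud H, 6 ned H, 7 na:g H, 8 ta L, 9 fa L.
Heavy syllables in the domain: 5, 6, 7. The leftmost is syllable 5 (gud).
Primary stress: syllable 5 → ma.gro.ga.lo.ˈgud.ned.na:g.ta.fa.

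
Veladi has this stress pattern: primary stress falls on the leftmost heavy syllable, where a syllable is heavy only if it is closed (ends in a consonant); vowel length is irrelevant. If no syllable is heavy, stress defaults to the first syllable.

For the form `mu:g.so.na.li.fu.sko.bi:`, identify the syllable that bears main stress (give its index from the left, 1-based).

1

Weights: 1 mu:g H, 2 so L, 3 na L, 4 li L, 5 fu L, 6 sko L, 7 bi: L.
Heavy syllables in the domain: 1. The leftmost is syllable 1 (mu:g).
Primary stress: syllable 1 → ˈmu:g.so.na.li.fu.sko.bi:.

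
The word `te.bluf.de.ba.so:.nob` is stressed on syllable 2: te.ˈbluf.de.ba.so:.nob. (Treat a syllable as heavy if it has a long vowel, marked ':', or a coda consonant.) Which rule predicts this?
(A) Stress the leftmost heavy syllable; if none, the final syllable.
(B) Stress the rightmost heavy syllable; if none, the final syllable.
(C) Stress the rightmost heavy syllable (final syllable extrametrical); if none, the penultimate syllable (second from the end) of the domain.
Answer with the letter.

A

Rule A → syllable 2 ✓.
Rule B → syllable 6 (observed: 2).
Rule C → syllable 5 (observed: 2).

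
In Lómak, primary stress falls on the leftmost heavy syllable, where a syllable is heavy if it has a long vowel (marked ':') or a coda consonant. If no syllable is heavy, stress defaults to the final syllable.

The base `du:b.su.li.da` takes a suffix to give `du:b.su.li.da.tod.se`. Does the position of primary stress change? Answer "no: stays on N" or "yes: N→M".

no: stays on 1

Base `du:b.su.li.da` (4 syllables):
  Weights: 1 du:b H, 2 su L, 3 li L, 4 da L.
  Heavy syllables in the domain: 1. The leftmost is syllable 1 (du:b).
  → primary stress on syllable 1.
Suffixed `du:b.su.li.da.tod.se` (6 syllables):
  Weights: 1 du:b H, 2 su L, 3 li L, 4 da L, 5 tod H, 6 se L.
  Heavy syllables in the domain: 1, 5. The leftmost is syllable 1 (du:b).
  → primary stress on syllable 1.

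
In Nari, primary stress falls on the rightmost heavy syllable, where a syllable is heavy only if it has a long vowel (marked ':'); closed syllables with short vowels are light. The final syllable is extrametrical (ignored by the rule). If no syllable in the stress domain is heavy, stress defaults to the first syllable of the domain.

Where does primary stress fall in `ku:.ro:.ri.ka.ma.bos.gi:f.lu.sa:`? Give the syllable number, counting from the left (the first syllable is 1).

The final syllable (9, sa:) is extrametrical; the stress domain is syllables 1–8.
Weights: 1 ku: H, 2 ro: H, 3 ri L, 4 ka L, 5 ma L, 6 bos L, 7 gi:f H, 8 lu L.
Heavy syllables in the domain: 1, 2, 7. The rightmost is syllable 7 (gi:f).
Primary stress: syllable 7 → ku:.ro:.ri.ka.ma.bos.ˈgi:f.lu.sa:.

7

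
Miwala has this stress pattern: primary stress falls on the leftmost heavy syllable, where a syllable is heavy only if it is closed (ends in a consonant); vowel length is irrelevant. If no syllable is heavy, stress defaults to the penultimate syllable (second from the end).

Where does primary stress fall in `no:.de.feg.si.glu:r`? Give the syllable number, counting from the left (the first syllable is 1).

3

Weights: 1 no: L, 2 de L, 3 feg H, 4 si L, 5 glu:r H.
Heavy syllables in the domain: 3, 5. The leftmost is syllable 3 (feg).
Primary stress: syllable 3 → no:.de.ˈfeg.si.glu:r.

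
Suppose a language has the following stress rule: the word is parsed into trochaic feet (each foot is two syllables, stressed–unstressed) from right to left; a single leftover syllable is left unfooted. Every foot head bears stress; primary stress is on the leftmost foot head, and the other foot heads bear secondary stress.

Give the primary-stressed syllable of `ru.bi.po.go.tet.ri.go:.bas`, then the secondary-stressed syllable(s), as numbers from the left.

Parse right to left into trochaic (ˈσσ) feet: (ˈru.bi) (ˈpo.go) (ˈtet.ri) (ˈgo:.bas).
Foot heads (stressed positions): 1, 3, 5, 7.
End Rule Leftmost: primary stress on the leftmost head = syllable 1.
Secondary stress on 3, 5, 7: ˈru.bi.ˌpo.go.ˌtet.ri.ˌgo:.bas.

primary 1, secondary 3, 5, 7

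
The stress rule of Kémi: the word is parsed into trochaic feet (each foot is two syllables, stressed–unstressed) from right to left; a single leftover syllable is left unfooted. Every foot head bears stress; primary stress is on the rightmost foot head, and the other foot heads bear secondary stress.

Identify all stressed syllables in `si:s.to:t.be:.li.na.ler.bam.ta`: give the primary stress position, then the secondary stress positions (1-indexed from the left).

primary 7, secondary 1, 3, 5

Parse right to left into trochaic (ˈσσ) feet: (ˈsi:s.to:t) (ˈbe:.li) (ˈna.ler) (ˈbam.ta).
Foot heads (stressed positions): 1, 3, 5, 7.
End Rule Rightmost: primary stress on the rightmost head = syllable 7.
Secondary stress on 1, 3, 5: ˌsi:s.to:t.ˌbe:.li.ˌna.ler.ˈbam.ta.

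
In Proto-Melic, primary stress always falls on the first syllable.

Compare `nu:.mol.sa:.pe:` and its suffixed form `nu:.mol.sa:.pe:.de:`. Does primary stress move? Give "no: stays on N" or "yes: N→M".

no: stays on 1

Base `nu:.mol.sa:.pe:` (4 syllables):
  The word has 4 syllables; the first syllable is syllable 1 (nu:).
  → primary stress on syllable 1.
Suffixed `nu:.mol.sa:.pe:.de:` (5 syllables):
  The word has 5 syllables; the first syllable is syllable 1 (nu:).
  → primary stress on syllable 1.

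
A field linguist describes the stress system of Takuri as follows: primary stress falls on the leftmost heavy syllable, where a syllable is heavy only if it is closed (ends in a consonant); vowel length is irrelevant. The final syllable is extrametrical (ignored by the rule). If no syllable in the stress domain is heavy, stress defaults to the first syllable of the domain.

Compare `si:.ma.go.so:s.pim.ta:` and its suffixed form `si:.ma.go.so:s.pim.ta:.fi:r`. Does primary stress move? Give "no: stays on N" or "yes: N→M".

no: stays on 4

Base `si:.ma.go.so:s.pim.ta:` (6 syllables):
  The final syllable (6, ta:) is extrametrical; the stress domain is syllables 1–5.
  Weights: 1 si: L, 2 ma L, 3 go L, 4 so:s H, 5 pim H.
  Heavy syllables in the domain: 4, 5. The leftmost is syllable 4 (so:s).
  → primary stress on syllable 4.
Suffixed `si:.ma.go.so:s.pim.ta:.fi:r` (7 syllables):
  The final syllable (7, fi:r) is extrametrical; the stress domain is syllables 1–6.
  Weights: 1 si: L, 2 ma L, 3 go L, 4 so:s H, 5 pim H, 6 ta: L.
  Heavy syllables in the domain: 4, 5. The leftmost is syllable 4 (so:s).
  → primary stress on syllable 4.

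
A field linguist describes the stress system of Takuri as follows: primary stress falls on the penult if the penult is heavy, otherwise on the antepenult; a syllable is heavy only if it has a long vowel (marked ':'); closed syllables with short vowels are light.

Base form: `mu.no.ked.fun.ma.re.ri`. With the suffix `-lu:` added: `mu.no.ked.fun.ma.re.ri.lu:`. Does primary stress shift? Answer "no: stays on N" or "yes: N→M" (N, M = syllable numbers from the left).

yes: 5→6

Base `mu.no.ked.fun.ma.re.ri` (7 syllables):
  Weights: 5 ma L, 6 re L, 7 ri L.
  The penult (syllable 6, re) is light, so stress falls on the antepenult (syllable 5, ma).
  → primary stress on syllable 5.
Suffixed `mu.no.ked.fun.ma.re.ri.lu:` (8 syllables):
  Weights: 6 re L, 7 ri L, 8 lu: H.
  The penult (syllable 7, ri) is light, so stress falls on the antepenult (syllable 6, re).
  → primary stress on syllable 6.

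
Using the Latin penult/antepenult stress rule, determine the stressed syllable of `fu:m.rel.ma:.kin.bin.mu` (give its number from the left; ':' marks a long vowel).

5

Classical Latin: stress the penult if heavy (long vowel or closed), else the antepenult.
Weights: 4 kin H, 5 bin H, 6 mu L.
The penult (syllable 5, bin) is heavy, so it takes stress.
Stress on syllable 5: fu:m.rel.ma:.kin.ˈbin.mu.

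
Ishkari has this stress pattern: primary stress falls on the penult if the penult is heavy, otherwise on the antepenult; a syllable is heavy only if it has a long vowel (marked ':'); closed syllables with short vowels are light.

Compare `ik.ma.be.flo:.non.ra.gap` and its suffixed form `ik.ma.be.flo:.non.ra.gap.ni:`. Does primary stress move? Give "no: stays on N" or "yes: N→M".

Base `ik.ma.be.flo:.non.ra.gap` (7 syllables):
  Weights: 5 non L, 6 ra L, 7 gap L.
  The penult (syllable 6, ra) is light, so stress falls on the antepenult (syllable 5, non).
  → primary stress on syllable 5.
Suffixed `ik.ma.be.flo:.non.ra.gap.ni:` (8 syllables):
  Weights: 6 ra L, 7 gap L, 8 ni: H.
  The penult (syllable 7, gap) is light, so stress falls on the antepenult (syllable 6, ra).
  → primary stress on syllable 6.

yes: 5→6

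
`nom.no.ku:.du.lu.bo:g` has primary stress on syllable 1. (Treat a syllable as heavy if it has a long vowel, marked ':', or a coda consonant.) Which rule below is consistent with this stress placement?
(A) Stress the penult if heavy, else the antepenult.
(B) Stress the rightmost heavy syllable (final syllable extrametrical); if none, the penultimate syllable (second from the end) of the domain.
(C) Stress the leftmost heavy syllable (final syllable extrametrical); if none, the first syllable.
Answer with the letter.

C

Rule A → syllable 4 (observed: 1).
Rule B → syllable 3 (observed: 1).
Rule C → syllable 1 ✓.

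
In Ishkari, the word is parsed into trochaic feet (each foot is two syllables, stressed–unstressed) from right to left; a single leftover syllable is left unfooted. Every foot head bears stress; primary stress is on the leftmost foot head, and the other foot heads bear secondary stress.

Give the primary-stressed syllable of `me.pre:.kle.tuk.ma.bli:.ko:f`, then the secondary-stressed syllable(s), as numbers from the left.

primary 2, secondary 4, 6

Parse right to left into trochaic (ˈσσ) feet: me (ˈpre:.kle) (ˈtuk.ma) (ˈbli:.ko:f). Syllable 1 is left unfooted.
Foot heads (stressed positions): 2, 4, 6.
End Rule Leftmost: primary stress on the leftmost head = syllable 2.
Secondary stress on 4, 6: me.ˈpre:.kle.ˌtuk.ma.ˌbli:.ko:f.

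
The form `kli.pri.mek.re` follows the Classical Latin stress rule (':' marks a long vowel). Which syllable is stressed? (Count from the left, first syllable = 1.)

Classical Latin: stress the penult if heavy (long vowel or closed), else the antepenult.
Weights: 2 pri L, 3 mek H, 4 re L.
The penult (syllable 3, mek) is heavy, so it takes stress.
Stress on syllable 3: kli.pri.ˈmek.re.

3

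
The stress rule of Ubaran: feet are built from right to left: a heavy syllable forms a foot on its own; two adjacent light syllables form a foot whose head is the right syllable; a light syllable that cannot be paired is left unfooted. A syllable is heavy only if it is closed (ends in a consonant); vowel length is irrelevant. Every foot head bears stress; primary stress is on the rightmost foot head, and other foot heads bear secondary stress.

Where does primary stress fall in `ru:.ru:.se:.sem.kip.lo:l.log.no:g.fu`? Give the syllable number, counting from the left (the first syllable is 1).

Weights: 1 ru: L, 2 ru: L, 3 se: L, 4 sem H, 5 kip H, 6 lo:l H, 7 log H, 8 no:g H, 9 fu L.
Parse right to left (heavy = foot alone; LL = one foot; stranded L unfooted): ru: (ru:.ˈse:) (ˈsem) (ˈkip) (ˈlo:l) (ˈlog) (ˈno:g) fu.
Foot heads: 3, 4, 5, 6, 7, 8.
Primary stress on the rightmost head = syllable 8.
Primary stress: syllable 8 → ru:.ru:.se:.sem.kip.lo:l.log.ˈno:g.fu.

8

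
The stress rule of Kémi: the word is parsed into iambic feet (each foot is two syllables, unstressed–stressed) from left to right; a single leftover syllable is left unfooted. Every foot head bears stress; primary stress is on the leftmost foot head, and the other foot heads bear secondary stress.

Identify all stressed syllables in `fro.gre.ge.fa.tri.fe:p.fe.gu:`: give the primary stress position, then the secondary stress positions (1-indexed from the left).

Parse left to right into iambic (σˈσ) feet: (fro.ˈgre) (ge.ˈfa) (tri.ˈfe:p) (fe.ˈgu:).
Foot heads (stressed positions): 2, 4, 6, 8.
End Rule Leftmost: primary stress on the leftmost head = syllable 2.
Secondary stress on 4, 6, 8: fro.ˈgre.ge.ˌfa.tri.ˌfe:p.fe.ˌgu:.

primary 2, secondary 4, 6, 8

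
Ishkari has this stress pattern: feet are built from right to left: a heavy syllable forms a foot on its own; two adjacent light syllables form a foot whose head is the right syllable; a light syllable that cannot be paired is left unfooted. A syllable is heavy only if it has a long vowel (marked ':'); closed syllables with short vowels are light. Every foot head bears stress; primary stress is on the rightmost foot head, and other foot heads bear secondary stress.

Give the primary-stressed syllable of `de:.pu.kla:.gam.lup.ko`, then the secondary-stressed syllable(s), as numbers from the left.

Weights: 1 de: H, 2 pu L, 3 kla: H, 4 gam L, 5 lup L, 6 ko L.
Parse right to left (heavy = foot alone; LL = one foot; stranded L unfooted): (ˈde:) pu (ˈkla:) gam (lup.ˈko).
Foot heads: 1, 3, 6.
Primary stress on the rightmost head = syllable 6.
Secondary stress on 1, 3: ˌde:.pu.ˌkla:.gam.lup.ˈko.

primary 6, secondary 1, 3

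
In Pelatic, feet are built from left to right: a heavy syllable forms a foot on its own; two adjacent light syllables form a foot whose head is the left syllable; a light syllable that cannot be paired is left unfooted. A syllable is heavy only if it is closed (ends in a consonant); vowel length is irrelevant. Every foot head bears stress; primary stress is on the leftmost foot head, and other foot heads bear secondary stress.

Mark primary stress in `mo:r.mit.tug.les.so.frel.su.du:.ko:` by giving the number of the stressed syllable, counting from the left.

Weights: 1 mo:r H, 2 mit H, 3 tug H, 4 les H, 5 so L, 6 frel H, 7 su L, 8 du: L, 9 ko: L.
Parse left to right (heavy = foot alone; LL = one foot; stranded L unfooted): (ˈmo:r) (ˈmit) (ˈtug) (ˈles) so (ˈfrel) (ˈsu.du:) ko:.
Foot heads: 1, 2, 3, 4, 6, 7.
Primary stress on the leftmost head = syllable 1.
Primary stress: syllable 1 → ˈmo:r.mit.tug.les.so.frel.su.du:.ko:.

1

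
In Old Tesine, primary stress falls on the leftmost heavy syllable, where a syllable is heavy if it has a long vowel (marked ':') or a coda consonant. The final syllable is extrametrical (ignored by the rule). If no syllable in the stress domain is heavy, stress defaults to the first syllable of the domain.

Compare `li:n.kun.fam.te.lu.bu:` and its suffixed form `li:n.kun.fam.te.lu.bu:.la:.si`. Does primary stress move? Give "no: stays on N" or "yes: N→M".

Base `li:n.kun.fam.te.lu.bu:` (6 syllables):
  The final syllable (6, bu:) is extrametrical; the stress domain is syllables 1–5.
  Weights: 1 li:n H, 2 kun H, 3 fam H, 4 te L, 5 lu L.
  Heavy syllables in the domain: 1, 2, 3. The leftmost is syllable 1 (li:n).
  → primary stress on syllable 1.
Suffixed `li:n.kun.fam.te.lu.bu:.la:.si` (8 syllables):
  The final syllable (8, si) is extrametrical; the stress domain is syllables 1–7.
  Weights: 1 li:n H, 2 kun H, 3 fam H, 4 te L, 5 lu L, 6 bu: H, 7 la: H.
  Heavy syllables in the domain: 1, 2, 3, 6, 7. The leftmost is syllable 1 (li:n).
  → primary stress on syllable 1.

no: stays on 1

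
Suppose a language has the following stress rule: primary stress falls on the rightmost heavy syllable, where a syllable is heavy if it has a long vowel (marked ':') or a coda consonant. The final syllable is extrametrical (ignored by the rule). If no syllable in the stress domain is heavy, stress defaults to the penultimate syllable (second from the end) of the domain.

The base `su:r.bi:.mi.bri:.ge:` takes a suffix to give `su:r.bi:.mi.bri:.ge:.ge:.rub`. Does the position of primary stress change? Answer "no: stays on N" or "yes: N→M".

yes: 4→6

Base `su:r.bi:.mi.bri:.ge:` (5 syllables):
  The final syllable (5, ge:) is extrametrical; the stress domain is syllables 1–4.
  Weights: 1 su:r H, 2 bi: H, 3 mi L, 4 bri: H.
  Heavy syllables in the domain: 1, 2, 4. The rightmost is syllable 4 (bri:).
  → primary stress on syllable 4.
Suffixed `su:r.bi:.mi.bri:.ge:.ge:.rub` (7 syllables):
  The final syllable (7, rub) is extrametrical; the stress domain is syllables 1–6.
  Weights: 1 su:r H, 2 bi: H, 3 mi L, 4 bri: H, 5 ge: H, 6 ge: H.
  Heavy syllables in the domain: 1, 2, 4, 5, 6. The rightmost is syllable 6 (ge:).
  → primary stress on syllable 6.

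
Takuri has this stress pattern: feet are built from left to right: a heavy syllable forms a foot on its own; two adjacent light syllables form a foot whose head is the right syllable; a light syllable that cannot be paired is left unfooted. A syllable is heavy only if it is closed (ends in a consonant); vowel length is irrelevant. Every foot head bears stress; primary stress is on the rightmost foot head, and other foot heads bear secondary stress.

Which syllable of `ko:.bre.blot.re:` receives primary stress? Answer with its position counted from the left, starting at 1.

Weights: 1 ko: L, 2 bre L, 3 blot H, 4 re: L.
Parse left to right (heavy = foot alone; LL = one foot; stranded L unfooted): (ko:.ˈbre) (ˈblot) re:.
Foot heads: 2, 3.
Primary stress on the rightmost head = syllable 3.
Primary stress: syllable 3 → ko:.bre.ˈblot.re:.

3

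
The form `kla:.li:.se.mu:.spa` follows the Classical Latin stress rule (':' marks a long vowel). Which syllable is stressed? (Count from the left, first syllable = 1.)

4

Classical Latin: stress the penult if heavy (long vowel or closed), else the antepenult.
Weights: 3 se L, 4 mu: H, 5 spa L.
The penult (syllable 4, mu:) is heavy, so it takes stress.
Stress on syllable 4: kla:.li:.se.ˈmu:.spa.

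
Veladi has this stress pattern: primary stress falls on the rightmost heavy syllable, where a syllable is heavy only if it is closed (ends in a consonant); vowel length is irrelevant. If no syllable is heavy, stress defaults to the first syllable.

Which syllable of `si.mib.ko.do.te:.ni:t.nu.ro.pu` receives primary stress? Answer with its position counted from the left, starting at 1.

Weights: 1 si L, 2 mib H, 3 ko L, 4 do L, 5 te: L, 6 ni:t H, 7 nu L, 8 ro L, 9 pu L.
Heavy syllables in the domain: 2, 6. The rightmost is syllable 6 (ni:t).
Primary stress: syllable 6 → si.mib.ko.do.te:.ˈni:t.nu.ro.pu.

6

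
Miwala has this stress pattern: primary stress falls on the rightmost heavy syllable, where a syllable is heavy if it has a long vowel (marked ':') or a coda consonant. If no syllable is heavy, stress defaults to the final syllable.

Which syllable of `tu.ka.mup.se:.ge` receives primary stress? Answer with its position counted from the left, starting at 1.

Weights: 1 tu L, 2 ka L, 3 mup H, 4 se: H, 5 ge L.
Heavy syllables in the domain: 3, 4. The rightmost is syllable 4 (se:).
Primary stress: syllable 4 → tu.ka.mup.ˈse:.ge.

4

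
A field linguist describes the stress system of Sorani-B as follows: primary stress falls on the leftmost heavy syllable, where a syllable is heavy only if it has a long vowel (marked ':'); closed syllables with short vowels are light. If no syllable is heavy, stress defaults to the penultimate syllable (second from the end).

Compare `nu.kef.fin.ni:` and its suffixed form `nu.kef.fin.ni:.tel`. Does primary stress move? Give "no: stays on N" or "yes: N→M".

Base `nu.kef.fin.ni:` (4 syllables):
  Weights: 1 nu L, 2 kef L, 3 fin L, 4 ni: H.
  Heavy syllables in the domain: 4. The leftmost is syllable 4 (ni:).
  → primary stress on syllable 4.
Suffixed `nu.kef.fin.ni:.tel` (5 syllables):
  Weights: 1 nu L, 2 kef L, 3 fin L, 4 ni: H, 5 tel L.
  Heavy syllables in the domain: 4. The leftmost is syllable 4 (ni:).
  → primary stress on syllable 4.

no: stays on 4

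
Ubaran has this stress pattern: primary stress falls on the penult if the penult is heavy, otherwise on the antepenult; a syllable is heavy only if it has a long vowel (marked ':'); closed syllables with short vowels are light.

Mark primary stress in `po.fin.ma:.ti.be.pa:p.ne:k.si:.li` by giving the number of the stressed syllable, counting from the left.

8

Weights: 7 ne:k H, 8 si: H, 9 li L.
The penult (syllable 8, si:) is heavy, so it takes stress.
Primary stress: syllable 8 → po.fin.ma:.ti.be.pa:p.ne:k.ˈsi:.li.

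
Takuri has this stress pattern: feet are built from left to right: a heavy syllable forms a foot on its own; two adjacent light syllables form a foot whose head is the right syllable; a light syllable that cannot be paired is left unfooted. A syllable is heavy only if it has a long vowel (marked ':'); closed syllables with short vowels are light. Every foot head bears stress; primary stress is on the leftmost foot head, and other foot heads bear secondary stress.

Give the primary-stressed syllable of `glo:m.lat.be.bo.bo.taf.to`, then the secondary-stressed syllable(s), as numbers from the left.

Weights: 1 glo:m H, 2 lat L, 3 be L, 4 bo L, 5 bo L, 6 taf L, 7 to L.
Parse left to right (heavy = foot alone; LL = one foot; stranded L unfooted): (ˈglo:m) (lat.ˈbe) (bo.ˈbo) (taf.ˈto).
Foot heads: 1, 3, 5, 7.
Primary stress on the leftmost head = syllable 1.
Secondary stress on 3, 5, 7: ˈglo:m.lat.ˌbe.bo.ˌbo.taf.ˌto.

primary 1, secondary 3, 5, 7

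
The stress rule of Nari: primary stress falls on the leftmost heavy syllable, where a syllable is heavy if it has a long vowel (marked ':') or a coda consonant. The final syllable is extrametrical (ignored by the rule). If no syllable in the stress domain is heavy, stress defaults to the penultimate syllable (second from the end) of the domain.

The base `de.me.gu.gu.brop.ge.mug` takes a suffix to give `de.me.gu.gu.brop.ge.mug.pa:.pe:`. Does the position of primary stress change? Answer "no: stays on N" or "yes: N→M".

Base `de.me.gu.gu.brop.ge.mug` (7 syllables):
  The final syllable (7, mug) is extrametrical; the stress domain is syllables 1–6.
  Weights: 1 de L, 2 me L, 3 gu L, 4 gu L, 5 brop H, 6 ge L.
  Heavy syllables in the domain: 5. The leftmost is syllable 5 (brop).
  → primary stress on syllable 5.
Suffixed `de.me.gu.gu.brop.ge.mug.pa:.pe:` (9 syllables):
  The final syllable (9, pe:) is extrametrical; the stress domain is syllables 1–8.
  Weights: 1 de L, 2 me L, 3 gu L, 4 gu L, 5 brop H, 6 ge L, 7 mug H, 8 pa: H.
  Heavy syllables in the domain: 5, 7, 8. The leftmost is syllable 5 (brop).
  → primary stress on syllable 5.

no: stays on 5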